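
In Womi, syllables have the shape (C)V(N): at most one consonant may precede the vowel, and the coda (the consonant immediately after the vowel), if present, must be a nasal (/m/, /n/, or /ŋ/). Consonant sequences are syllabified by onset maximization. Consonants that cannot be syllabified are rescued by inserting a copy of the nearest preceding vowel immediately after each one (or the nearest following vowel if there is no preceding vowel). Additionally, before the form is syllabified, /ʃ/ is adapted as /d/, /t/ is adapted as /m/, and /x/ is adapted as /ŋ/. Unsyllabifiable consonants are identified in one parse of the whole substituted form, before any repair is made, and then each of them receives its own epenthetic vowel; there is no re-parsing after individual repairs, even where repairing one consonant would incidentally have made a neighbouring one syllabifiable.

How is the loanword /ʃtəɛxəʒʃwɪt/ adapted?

dəməɛŋəʒədəwɪm

Substitution: /ʃ/ → /d/, /t/ → /m/, /x/ → /ŋ/, giving /dməɛŋəʒdwɪm/.
The consonants /d/, /ʒ/, /d/ cannot be parsed into a legal (C)V(N) syllable (only a nasal (/m/, /n/, or /ŋ/) is licensed in coda position; onsets are limited to one consonant).
Each unlicensed consonant becomes the onset of a new syllable: /d/ → /də/, /ʒ/ → /ʒə/, /d/ → /də/.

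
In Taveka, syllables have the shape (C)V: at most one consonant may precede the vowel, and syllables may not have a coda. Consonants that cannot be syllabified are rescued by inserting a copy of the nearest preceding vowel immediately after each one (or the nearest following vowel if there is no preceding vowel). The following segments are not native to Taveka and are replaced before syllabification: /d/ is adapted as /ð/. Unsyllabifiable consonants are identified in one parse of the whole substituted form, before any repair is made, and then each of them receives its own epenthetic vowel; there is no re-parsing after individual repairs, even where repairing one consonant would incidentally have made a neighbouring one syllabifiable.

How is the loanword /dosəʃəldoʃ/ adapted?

ðosəʃələðoʃo

Substitution: /d/ → /ð/, giving /ðosəʃəlðoʃ/.
Syllabifying with onset maximization leaves /l/, /ʃ/ stranded (no codas are permitted; onsets are limited to one consonant).
Each unlicensed consonant becomes the onset of a new syllable: /l/ → /lə/, /ʃ/ → /ʃo/.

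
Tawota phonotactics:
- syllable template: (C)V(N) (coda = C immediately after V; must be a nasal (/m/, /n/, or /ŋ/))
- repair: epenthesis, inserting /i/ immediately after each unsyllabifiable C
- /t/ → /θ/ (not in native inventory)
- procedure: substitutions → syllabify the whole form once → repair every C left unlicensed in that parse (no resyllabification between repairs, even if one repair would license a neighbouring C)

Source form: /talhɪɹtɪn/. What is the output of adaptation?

θalihɪɹiθɪn

Substitution: /t/ → /θ/, giving /θalhɪɹθɪn/.
The consonants /l/, /ɹ/ cannot be parsed into a legal (C)V(N) syllable (only a nasal (/m/, /n/, or /ŋ/) is licensed in coda position; onsets are limited to one consonant).
Inserting the epenthetic vowel yields /l/ → /li/, /ɹ/ → /ɹi/.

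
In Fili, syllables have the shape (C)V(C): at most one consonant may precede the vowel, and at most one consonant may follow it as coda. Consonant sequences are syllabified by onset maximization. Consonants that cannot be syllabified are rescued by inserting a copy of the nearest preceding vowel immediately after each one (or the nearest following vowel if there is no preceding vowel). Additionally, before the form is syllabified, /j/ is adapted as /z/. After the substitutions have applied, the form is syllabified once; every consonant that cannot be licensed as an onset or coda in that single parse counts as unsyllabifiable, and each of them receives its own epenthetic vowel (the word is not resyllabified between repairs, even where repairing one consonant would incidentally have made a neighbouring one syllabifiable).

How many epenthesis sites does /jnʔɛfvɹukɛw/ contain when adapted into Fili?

After substitution the input is /znʔɛfvɹukɛw/.
The unsyllabifiable consonants are /z/, /n/, /v/; each receives one epenthetic vowel.

3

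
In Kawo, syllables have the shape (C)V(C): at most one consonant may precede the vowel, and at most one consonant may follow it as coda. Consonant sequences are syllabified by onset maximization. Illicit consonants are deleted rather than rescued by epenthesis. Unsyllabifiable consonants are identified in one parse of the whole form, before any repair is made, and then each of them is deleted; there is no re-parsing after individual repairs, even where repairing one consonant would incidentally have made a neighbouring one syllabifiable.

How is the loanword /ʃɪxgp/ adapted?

ʃɪx

Under (C)V(C), the unsyllabifiable consonants are /g/, /p/ (at most one coda consonant is licensed; onsets are limited to one consonant).
Each unlicensed consonant is deleted: /g/, /p/.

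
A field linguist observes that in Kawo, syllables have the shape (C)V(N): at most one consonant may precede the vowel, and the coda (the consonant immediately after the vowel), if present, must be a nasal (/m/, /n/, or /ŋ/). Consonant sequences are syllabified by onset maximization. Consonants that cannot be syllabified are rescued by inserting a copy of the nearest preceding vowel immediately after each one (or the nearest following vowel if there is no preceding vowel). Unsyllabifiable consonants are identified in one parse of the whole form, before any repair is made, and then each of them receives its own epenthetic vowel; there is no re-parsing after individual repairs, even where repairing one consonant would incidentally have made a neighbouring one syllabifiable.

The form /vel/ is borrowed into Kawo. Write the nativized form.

The consonants /l/ cannot be parsed into a legal (C)V(N) syllable (only a nasal (/m/, /n/, or /ŋ/) is licensed in coda position; onsets are limited to one consonant).
Each unlicensed consonant becomes the onset of a new syllable: /l/ → /le/.

vele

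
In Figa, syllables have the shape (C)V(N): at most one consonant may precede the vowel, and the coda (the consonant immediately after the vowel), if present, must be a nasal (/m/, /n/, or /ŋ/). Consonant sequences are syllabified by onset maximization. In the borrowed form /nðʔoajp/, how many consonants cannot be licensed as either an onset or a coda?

The consonants /n/, /ð/, /j/, /p/ cannot be parsed into a legal (C)V(N) syllable (only a nasal (/m/, /n/, or /ŋ/) is licensed in coda position; onsets are limited to one consonant).

4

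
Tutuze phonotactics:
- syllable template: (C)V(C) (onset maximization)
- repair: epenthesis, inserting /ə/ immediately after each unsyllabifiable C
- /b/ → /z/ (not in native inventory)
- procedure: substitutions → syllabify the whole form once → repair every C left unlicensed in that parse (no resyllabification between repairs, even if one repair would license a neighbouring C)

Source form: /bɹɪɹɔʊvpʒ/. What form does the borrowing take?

zəɹɪɹɔʊvpəʒə

Substitution: /b/ → /z/, giving /zɹɪɹɔʊvpʒ/.
Under (C)V(C), the unsyllabifiable consonants are /z/, /p/, /ʒ/ (at most one coda consonant is licensed; onsets are limited to one consonant).
Epenthesis after each stranded consonant: /z/ → /zə/, /p/ → /pə/, /ʒ/ → /ʒə/.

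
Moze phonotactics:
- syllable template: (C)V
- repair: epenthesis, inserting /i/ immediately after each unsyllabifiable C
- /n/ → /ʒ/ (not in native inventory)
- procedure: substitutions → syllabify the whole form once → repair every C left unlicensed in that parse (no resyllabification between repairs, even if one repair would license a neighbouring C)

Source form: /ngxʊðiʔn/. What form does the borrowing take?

ʒigixʊðiʔiʒi

Substitution: /n/ → /ʒ/, giving /ʒgxʊðiʔʒ/.
Under (C)V, the unsyllabifiable consonants are /ʒ/, /g/, /ʔ/, /ʒ/ (no codas are permitted; onsets are limited to one consonant).
Each unlicensed consonant becomes the onset of a new syllable: /ʒ/ → /ʒi/, /g/ → /gi/, /ʔ/ → /ʔi/, /ʒ/ → /ʒi/.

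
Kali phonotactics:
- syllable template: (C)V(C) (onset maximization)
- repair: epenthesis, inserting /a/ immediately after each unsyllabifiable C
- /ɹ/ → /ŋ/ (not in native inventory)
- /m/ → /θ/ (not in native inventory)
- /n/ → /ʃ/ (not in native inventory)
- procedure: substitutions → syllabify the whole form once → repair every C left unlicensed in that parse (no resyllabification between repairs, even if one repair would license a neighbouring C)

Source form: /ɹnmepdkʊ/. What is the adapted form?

Substitution: /ɹ/ → /ŋ/, /n/ → /ʃ/, /m/ → /θ/, giving /ŋʃθepdkʊ/.
Syllabifying with onset maximization leaves /ŋ/, /ʃ/, /d/ stranded (at most one coda consonant is licensed; onsets are limited to one consonant).
Each unlicensed consonant becomes the onset of a new syllable: /ŋ/ → /ŋa/, /ʃ/ → /ʃa/, /d/ → /da/.

ŋaʃaθepdakʊ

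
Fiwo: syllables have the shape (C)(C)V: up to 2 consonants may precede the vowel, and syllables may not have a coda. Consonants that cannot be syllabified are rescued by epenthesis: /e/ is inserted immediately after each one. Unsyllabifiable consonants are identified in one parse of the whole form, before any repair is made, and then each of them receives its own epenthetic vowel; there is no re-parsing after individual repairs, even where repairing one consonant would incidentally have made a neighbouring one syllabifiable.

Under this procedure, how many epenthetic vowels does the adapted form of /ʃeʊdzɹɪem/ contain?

The unsyllabifiable consonants are /d/, /m/; each receives one epenthetic vowel.

2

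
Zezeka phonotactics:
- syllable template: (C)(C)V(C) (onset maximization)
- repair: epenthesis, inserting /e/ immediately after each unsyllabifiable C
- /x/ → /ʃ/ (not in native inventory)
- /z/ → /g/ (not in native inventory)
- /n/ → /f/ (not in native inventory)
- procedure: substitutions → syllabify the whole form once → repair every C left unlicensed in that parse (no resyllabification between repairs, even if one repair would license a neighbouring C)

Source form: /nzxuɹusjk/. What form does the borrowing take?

Substitution: /n/ → /f/, /z/ → /g/, /x/ → /ʃ/, giving /fgʃuɹusjk/.
Syllabifying with onset maximization leaves /f/, /j/, /k/ stranded (at most one coda consonant is licensed; onsets may contain at most 2 consonants).
Inserting the epenthetic vowel yields /f/ → /fe/, /j/ → /je/, /k/ → /ke/.

fegʃuɹusjeke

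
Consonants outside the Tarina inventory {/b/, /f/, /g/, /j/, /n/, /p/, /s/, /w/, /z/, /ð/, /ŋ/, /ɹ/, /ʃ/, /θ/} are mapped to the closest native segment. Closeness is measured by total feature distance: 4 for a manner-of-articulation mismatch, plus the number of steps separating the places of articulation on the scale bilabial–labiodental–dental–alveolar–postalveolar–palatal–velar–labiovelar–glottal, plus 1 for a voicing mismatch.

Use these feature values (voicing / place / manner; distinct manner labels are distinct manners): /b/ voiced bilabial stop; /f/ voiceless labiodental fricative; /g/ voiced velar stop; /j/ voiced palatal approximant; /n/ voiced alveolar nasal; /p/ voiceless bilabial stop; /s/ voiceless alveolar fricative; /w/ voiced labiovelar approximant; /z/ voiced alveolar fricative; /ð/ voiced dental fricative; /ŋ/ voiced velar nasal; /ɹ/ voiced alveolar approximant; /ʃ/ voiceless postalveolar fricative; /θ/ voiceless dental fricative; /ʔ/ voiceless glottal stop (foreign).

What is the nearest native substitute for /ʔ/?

g

/g/ is closest: same manner (stop), place distance 2 (glottal→velar), voicing differs (+1); total 3. Next closest is /w/ at distance 6.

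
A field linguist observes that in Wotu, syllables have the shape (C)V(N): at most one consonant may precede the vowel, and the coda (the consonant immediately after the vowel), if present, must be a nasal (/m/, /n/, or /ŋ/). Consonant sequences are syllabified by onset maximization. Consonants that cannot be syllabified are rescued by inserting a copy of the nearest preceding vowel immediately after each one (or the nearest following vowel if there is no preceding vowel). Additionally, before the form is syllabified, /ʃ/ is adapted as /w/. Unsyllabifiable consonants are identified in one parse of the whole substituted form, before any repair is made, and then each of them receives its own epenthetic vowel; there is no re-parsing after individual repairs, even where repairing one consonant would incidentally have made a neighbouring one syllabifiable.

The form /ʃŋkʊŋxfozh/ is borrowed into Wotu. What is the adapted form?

wʊŋʊkʊŋxʊfozoho

Substitution: /ʃ/ → /w/, giving /wŋkʊŋxfozh/.
Syllabifying with onset maximization leaves /w/, /ŋ/, /x/, /z/, /h/ stranded (only a nasal (/m/, /n/, or /ŋ/) is licensed in coda position; onsets are limited to one consonant).
Each unlicensed consonant becomes the onset of a new syllable: /w/ → /wʊ/, /ŋ/ → /ŋʊ/, /x/ → /xʊ/, /z/ → /zo/, /h/ → /ho/.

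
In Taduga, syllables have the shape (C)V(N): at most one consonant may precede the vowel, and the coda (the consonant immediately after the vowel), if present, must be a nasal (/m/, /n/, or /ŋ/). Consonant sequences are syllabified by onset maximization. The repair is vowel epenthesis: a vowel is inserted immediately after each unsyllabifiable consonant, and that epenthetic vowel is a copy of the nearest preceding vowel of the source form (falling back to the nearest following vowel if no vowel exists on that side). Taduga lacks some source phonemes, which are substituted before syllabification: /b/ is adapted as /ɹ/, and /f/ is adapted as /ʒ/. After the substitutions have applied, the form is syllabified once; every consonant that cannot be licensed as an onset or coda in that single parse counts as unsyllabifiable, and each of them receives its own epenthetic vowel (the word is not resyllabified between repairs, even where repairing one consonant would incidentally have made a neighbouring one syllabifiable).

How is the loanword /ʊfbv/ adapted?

Substitution: /f/ → /ʒ/, /b/ → /ɹ/, giving /ʊʒɹv/.
Syllabifying with onset maximization leaves /ʒ/, /ɹ/, /v/ stranded (only a nasal (/m/, /n/, or /ŋ/) is licensed in coda position; onsets are limited to one consonant).
Each unlicensed consonant becomes the onset of a new syllable: /ʒ/ → /ʒʊ/, /ɹ/ → /ɹʊ/, /v/ → /vʊ/.

ʊʒʊɹʊvʊ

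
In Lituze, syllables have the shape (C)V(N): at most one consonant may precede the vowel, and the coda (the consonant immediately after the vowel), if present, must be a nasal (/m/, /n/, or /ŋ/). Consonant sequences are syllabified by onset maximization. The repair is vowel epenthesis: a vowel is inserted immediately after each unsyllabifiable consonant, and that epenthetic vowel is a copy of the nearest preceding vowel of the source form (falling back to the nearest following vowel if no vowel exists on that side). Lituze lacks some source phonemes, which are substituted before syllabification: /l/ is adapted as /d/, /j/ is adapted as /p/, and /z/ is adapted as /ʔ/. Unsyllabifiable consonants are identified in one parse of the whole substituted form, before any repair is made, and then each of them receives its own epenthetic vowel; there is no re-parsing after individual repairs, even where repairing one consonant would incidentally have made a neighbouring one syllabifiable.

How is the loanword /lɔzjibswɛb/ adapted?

dɔʔɔpibisiwɛbɛ

Substitution: /l/ → /d/, /z/ → /ʔ/, /j/ → /p/, giving /dɔʔpibswɛb/.
Under (C)V(N), the unsyllabifiable consonants are /ʔ/, /b/, /s/, /b/ (only a nasal (/m/, /n/, or /ŋ/) is licensed in coda position; onsets are limited to one consonant).
Each unlicensed consonant becomes the onset of a new syllable: /ʔ/ → /ʔɔ/, /b/ → /bi/, /s/ → /si/, /b/ → /bɛ/.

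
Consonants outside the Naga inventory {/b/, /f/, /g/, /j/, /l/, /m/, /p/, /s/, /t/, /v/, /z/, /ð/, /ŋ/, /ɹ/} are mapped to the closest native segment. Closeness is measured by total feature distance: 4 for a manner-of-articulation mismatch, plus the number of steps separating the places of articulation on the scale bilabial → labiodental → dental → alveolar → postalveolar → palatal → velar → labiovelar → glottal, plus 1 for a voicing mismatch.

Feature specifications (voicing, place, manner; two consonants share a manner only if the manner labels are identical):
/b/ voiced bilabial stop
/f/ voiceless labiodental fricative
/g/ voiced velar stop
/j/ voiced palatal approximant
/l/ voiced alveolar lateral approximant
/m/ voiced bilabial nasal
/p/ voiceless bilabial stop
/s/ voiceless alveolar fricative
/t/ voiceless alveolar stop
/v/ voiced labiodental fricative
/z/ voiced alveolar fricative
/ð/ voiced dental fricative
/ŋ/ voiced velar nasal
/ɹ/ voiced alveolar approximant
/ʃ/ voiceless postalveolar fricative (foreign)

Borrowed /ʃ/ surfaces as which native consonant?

s

/s/ is closest: same manner (fricative), place distance 1 (postalveolar→alveolar), same voicing; total 1. Next closest is /z/ at distance 2.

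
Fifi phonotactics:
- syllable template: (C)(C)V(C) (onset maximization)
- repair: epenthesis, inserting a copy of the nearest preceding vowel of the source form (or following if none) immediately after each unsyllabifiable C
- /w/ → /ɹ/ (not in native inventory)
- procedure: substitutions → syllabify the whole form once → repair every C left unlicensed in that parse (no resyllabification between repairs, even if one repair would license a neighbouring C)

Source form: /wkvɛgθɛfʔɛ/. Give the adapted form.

Substitution: /w/ → /ɹ/, giving /ɹkvɛgθɛfʔɛ/.
The consonants /ɹ/ cannot be parsed into a legal (C)(C)V(C) syllable (at most one coda consonant is licensed; onsets may contain at most 2 consonants).
Each unlicensed consonant becomes the onset of a new syllable: /ɹ/ → /ɹɛ/.

ɹɛkvɛgθɛfʔɛ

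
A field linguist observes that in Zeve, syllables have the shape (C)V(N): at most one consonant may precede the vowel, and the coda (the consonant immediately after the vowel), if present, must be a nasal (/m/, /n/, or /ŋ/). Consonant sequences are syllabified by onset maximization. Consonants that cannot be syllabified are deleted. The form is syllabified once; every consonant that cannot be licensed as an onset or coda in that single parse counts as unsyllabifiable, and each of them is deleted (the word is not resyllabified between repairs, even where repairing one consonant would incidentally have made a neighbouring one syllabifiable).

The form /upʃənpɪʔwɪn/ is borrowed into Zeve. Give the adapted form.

Syllabifying with onset maximization leaves /p/, /ʔ/ stranded (only a nasal (/m/, /n/, or /ŋ/) is licensed in coda position; onsets are limited to one consonant).
Deletion applies to /p/, /ʔ/.

uʃənpɪwɪn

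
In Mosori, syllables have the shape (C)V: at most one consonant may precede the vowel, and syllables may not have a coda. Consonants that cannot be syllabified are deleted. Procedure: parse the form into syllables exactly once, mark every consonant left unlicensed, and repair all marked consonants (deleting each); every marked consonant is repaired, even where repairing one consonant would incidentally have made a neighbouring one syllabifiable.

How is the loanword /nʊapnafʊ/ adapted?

nʊanafʊ

Syllabifying with onset maximization leaves /p/ stranded (no codas are permitted; onsets are limited to one consonant).
Deleting the stranded consonants removes /p/.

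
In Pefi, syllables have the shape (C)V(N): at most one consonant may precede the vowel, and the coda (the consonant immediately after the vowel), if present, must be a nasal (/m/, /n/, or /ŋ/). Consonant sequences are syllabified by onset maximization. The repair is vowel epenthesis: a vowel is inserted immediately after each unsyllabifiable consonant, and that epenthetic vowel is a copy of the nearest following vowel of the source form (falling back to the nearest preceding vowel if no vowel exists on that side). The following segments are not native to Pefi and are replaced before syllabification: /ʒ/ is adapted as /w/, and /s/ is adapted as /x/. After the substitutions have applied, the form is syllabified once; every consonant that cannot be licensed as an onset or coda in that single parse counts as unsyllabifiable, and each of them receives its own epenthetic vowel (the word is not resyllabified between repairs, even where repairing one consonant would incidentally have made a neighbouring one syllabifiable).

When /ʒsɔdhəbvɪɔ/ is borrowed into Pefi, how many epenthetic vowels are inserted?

3

After substitution the input is /wxɔdhəbvɪɔ/.
The unsyllabifiable consonants are /w/, /d/, /b/; each receives one epenthetic vowel.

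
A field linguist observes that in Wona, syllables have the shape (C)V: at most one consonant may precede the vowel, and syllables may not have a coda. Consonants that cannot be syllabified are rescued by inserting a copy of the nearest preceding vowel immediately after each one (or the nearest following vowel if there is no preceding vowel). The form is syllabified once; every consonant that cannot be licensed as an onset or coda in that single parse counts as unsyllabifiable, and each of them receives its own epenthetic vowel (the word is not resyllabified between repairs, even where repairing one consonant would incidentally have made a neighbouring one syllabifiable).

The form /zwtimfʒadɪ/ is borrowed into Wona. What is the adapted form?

Under (C)V, the unsyllabifiable consonants are /z/, /w/, /m/, /f/ (no codas are permitted; onsets are limited to one consonant).
Epenthesis after each stranded consonant: /z/ → /zi/, /w/ → /wi/, /m/ → /mi/, /f/ → /fi/.

ziwitimifiʒadɪ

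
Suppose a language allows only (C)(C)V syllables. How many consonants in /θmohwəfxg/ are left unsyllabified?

3

Syllabifying with onset maximization leaves /f/, /x/, /g/ stranded (no codas are permitted; onsets may contain at most 2 consonants).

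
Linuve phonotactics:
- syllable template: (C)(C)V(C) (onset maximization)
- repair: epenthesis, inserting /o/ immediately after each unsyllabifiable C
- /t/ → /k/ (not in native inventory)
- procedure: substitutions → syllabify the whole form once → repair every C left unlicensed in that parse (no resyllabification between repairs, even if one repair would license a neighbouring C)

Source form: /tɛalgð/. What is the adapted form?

kɛalgoðo

Substitution: /t/ → /k/, giving /kɛalgð/.
Under (C)(C)V(C), the unsyllabifiable consonants are /g/, /ð/ (at most one coda consonant is licensed; onsets may contain at most 2 consonants).
Epenthesis after each stranded consonant: /g/ → /go/, /ð/ → /ðo/.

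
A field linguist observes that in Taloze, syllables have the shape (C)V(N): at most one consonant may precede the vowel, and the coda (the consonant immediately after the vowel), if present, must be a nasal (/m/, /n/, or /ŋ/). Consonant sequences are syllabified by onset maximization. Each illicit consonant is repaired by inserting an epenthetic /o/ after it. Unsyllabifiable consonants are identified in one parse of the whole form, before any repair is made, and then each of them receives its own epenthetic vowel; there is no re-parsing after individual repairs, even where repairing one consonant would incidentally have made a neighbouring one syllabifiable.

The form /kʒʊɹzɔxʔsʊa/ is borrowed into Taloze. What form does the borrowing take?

Syllabifying with onset maximization leaves /k/, /ɹ/, /x/, /ʔ/ stranded (only a nasal (/m/, /n/, or /ŋ/) is licensed in coda position; onsets are limited to one consonant).
Inserting the epenthetic vowel yields /k/ → /ko/, /ɹ/ → /ɹo/, /x/ → /xo/, /ʔ/ → /ʔo/.

koʒʊɹozɔxoʔosʊa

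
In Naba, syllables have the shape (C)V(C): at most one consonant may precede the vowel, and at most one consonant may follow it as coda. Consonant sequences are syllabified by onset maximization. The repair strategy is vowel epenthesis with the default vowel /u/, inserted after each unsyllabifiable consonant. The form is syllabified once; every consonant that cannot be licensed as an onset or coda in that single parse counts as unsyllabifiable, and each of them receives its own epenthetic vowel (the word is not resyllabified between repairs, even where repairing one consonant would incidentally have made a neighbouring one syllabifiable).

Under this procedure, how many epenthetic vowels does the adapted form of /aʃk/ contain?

1

The unsyllabifiable consonants are /k/; each receives one epenthetic vowel.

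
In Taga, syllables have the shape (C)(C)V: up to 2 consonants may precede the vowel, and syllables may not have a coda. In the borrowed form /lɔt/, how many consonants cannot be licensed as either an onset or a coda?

Syllabifying with onset maximization leaves /t/ stranded (no codas are permitted; onsets may contain at most 2 consonants).

1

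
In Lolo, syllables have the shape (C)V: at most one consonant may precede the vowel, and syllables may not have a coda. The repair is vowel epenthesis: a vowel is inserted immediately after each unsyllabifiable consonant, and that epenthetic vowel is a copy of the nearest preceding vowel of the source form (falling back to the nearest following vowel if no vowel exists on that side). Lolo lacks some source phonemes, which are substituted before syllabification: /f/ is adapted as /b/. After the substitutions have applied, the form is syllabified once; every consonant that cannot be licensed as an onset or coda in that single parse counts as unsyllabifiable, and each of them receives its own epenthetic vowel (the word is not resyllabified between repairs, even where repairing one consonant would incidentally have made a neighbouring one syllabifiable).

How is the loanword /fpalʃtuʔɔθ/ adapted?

Substitution: /f/ → /b/, giving /bpalʃtuʔɔθ/.
The consonants /b/, /l/, /ʃ/, /θ/ cannot be parsed into a legal (C)V syllable (no codas are permitted; onsets are limited to one consonant).
Each unlicensed consonant becomes the onset of a new syllable: /b/ → /ba/, /l/ → /la/, /ʃ/ → /ʃa/, /θ/ → /θɔ/.

bapalaʃatuʔɔθɔ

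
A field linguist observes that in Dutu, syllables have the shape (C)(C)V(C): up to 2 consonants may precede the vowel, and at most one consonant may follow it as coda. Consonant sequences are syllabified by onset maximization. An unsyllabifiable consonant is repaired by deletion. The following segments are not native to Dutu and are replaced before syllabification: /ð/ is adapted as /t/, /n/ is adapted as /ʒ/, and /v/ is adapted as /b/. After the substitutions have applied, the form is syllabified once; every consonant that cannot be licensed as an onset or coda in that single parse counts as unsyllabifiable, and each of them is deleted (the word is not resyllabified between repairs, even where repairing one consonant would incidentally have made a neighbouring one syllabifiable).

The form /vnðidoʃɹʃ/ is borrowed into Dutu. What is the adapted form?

ʒtidoʃ

Substitution: /v/ → /b/, /n/ → /ʒ/, /ð/ → /t/, giving /bʒtidoʃɹʃ/.
Under (C)(C)V(C), the unsyllabifiable consonants are /b/, /ɹ/, /ʃ/ (at most one coda consonant is licensed; onsets may contain at most 2 consonants).
Each unlicensed consonant is deleted: /b/, /ɹ/, /ʃ/.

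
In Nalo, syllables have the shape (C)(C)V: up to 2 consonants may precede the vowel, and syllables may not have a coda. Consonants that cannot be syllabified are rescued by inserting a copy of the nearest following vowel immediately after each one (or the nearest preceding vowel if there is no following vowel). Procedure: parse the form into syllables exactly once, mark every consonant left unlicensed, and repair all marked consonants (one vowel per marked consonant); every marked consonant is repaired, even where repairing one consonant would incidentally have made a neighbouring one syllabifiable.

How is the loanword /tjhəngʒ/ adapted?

The consonants /t/, /n/, /g/, /ʒ/ cannot be parsed into a legal (C)(C)V syllable (no codas are permitted; onsets may contain at most 2 consonants).
Epenthesis after each stranded consonant: /t/ → /tə/, /n/ → /nə/, /g/ → /gə/, /ʒ/ → /ʒə/.

təjhənəgəʒə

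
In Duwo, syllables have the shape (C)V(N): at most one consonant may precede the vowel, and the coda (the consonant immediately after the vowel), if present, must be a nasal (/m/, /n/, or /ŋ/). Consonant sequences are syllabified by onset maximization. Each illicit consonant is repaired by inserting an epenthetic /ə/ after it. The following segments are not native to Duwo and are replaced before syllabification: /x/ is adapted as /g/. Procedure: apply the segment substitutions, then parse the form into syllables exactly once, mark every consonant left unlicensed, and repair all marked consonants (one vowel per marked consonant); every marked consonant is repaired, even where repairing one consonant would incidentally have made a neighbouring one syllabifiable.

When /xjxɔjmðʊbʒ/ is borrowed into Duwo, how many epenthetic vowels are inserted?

After substitution the input is /gjgɔjmðʊbʒ/.
The unsyllabifiable consonants are /g/, /j/, /j/, /m/, /b/, /ʒ/; each receives one epenthetic vowel.

6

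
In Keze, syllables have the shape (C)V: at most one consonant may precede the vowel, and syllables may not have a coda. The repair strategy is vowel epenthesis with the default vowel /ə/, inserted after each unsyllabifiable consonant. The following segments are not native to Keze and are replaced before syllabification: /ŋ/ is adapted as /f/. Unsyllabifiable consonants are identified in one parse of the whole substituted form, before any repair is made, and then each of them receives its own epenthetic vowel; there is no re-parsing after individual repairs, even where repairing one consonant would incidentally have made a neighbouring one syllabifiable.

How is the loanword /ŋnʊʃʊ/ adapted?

Substitution: /ŋ/ → /f/, giving /fnʊʃʊ/.
The consonants /f/ cannot be parsed into a legal (C)V syllable (no codas are permitted; onsets are limited to one consonant).
Each unlicensed consonant becomes the onset of a new syllable: /f/ → /fə/.

fənʊʃʊ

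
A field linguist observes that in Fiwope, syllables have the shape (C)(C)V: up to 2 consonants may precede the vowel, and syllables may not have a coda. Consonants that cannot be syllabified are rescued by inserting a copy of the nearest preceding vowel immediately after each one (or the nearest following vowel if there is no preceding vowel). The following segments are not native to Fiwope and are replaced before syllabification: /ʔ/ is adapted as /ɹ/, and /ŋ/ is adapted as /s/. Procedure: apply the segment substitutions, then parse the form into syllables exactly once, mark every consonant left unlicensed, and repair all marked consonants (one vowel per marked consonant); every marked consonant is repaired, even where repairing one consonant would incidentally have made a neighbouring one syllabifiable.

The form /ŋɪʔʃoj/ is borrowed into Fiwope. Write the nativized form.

Substitution: /ŋ/ → /s/, /ʔ/ → /ɹ/, giving /sɪɹʃoj/.
The consonants /j/ cannot be parsed into a legal (C)(C)V syllable (no codas are permitted; onsets may contain at most 2 consonants).
Epenthesis after each stranded consonant: /j/ → /jo/.

sɪɹʃojo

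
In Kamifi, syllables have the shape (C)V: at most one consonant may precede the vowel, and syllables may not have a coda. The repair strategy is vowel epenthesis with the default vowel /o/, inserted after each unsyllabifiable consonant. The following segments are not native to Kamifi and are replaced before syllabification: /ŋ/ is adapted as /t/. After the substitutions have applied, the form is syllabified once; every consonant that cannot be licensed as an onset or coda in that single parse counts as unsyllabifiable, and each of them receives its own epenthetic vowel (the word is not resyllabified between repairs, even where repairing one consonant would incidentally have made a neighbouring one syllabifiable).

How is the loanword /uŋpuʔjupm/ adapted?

utopuʔojupomo

Substitution: /ŋ/ → /t/, giving /utpuʔjupm/.
The consonants /t/, /ʔ/, /p/, /m/ cannot be parsed into a legal (C)V syllable (no codas are permitted; onsets are limited to one consonant).
Each unlicensed consonant becomes the onset of a new syllable: /t/ → /to/, /ʔ/ → /ʔo/, /p/ → /po/, /m/ → /mo/.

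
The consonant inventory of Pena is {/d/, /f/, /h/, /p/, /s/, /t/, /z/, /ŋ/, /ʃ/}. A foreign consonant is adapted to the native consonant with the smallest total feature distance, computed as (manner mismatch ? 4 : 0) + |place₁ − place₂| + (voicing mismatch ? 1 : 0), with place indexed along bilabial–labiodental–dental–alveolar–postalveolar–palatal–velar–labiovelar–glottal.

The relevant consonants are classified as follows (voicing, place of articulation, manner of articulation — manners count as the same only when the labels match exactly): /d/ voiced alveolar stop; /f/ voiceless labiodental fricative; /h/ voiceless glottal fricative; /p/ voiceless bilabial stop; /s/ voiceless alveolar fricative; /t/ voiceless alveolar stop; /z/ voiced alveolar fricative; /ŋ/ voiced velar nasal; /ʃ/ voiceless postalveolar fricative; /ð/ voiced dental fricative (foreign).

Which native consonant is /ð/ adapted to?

z

/z/ is closest: same manner (fricative), place distance 1 (dental→alveolar), same voicing; total 1. Next closest is /f/ at distance 2.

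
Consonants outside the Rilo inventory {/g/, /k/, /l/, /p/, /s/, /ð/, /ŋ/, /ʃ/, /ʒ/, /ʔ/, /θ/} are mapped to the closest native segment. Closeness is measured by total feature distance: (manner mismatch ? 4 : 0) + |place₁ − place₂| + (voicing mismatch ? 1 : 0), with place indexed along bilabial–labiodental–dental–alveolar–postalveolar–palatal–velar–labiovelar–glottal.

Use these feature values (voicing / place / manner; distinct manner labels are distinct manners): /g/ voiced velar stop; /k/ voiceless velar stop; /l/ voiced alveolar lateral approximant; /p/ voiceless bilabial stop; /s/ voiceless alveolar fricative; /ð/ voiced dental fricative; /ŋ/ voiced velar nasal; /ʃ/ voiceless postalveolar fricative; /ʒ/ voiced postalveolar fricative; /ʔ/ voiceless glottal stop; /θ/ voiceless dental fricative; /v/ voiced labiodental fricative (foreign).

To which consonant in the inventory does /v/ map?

/ð/ is closest: same manner (fricative), place distance 1 (labiodental→dental), same voicing; total 1. Next closest is /θ/ at distance 2.

ð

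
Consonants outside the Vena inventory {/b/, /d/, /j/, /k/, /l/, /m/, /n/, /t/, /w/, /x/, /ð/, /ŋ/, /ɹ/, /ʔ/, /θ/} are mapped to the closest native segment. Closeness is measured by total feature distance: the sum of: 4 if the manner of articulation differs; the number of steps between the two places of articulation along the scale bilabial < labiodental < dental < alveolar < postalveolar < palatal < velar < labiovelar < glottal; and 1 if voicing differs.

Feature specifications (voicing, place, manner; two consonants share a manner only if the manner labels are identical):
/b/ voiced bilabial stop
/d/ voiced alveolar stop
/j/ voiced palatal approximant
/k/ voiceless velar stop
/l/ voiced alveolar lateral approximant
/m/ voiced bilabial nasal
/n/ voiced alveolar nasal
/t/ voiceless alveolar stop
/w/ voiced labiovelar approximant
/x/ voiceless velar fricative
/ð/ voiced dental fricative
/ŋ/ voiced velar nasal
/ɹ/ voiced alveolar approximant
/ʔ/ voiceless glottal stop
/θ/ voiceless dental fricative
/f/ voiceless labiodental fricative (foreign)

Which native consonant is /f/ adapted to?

θ

/θ/ is closest: same manner (fricative), place distance 1 (labiodental→dental), same voicing; total 1. Next closest is /ð/ at distance 2.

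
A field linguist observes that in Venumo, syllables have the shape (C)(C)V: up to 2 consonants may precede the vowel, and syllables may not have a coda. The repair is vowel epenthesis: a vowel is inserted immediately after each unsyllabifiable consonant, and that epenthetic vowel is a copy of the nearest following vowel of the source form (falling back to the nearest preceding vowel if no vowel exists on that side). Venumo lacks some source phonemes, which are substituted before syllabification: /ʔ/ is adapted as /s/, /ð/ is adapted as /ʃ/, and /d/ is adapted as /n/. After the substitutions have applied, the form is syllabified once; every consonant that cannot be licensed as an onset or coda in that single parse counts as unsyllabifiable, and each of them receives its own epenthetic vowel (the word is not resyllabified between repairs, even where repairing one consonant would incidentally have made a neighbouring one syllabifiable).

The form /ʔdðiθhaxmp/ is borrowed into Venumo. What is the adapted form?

sinʃiθhaxamapa

Substitution: /ʔ/ → /s/, /d/ → /n/, /ð/ → /ʃ/, giving /snʃiθhaxmp/.
Under (C)(C)V, the unsyllabifiable consonants are /s/, /x/, /m/, /p/ (no codas are permitted; onsets may contain at most 2 consonants).
Each unlicensed consonant becomes the onset of a new syllable: /s/ → /si/, /x/ → /xa/, /m/ → /ma/, /p/ → /pa/.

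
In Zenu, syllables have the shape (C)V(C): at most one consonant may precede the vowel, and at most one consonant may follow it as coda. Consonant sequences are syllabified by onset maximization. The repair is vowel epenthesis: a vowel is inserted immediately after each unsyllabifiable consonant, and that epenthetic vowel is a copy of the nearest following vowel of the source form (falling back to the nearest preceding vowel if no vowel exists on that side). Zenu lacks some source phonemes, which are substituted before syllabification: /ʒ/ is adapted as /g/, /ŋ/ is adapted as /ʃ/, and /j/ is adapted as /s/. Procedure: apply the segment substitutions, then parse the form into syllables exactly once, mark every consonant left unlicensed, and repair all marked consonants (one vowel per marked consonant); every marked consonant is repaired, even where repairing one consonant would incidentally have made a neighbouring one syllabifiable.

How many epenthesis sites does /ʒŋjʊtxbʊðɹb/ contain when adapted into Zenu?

After substitution the input is /gʃsʊtxbʊðɹb/.
The unsyllabifiable consonants are /g/, /ʃ/, /x/, /ɹ/, /b/; each receives one epenthetic vowel.

5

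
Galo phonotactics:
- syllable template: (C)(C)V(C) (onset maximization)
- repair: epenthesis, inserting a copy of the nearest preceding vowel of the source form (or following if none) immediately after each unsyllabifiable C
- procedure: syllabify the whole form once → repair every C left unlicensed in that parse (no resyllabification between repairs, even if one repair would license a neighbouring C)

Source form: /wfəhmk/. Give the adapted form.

wfəhməkə

The consonants /m/, /k/ cannot be parsed into a legal (C)(C)V(C) syllable (at most one coda consonant is licensed; onsets may contain at most 2 consonants).
Epenthesis after each stranded consonant: /m/ → /mə/, /k/ → /kə/.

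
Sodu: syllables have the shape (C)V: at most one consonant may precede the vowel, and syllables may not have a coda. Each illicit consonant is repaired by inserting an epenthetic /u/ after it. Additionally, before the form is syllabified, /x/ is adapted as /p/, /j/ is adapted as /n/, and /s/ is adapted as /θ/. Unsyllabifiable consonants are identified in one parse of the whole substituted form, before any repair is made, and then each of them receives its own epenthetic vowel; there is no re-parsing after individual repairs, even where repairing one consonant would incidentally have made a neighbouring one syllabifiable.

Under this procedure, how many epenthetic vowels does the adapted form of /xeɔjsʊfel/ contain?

After substitution the input is /peɔnθʊfel/.
The unsyllabifiable consonants are /n/, /l/; each receives one epenthetic vowel.

2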